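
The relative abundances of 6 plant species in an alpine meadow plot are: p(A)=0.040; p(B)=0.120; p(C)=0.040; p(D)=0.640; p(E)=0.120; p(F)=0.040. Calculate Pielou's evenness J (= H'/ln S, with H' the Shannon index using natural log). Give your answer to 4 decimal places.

0.6590

H' = −Σ pᵢ ln pᵢ = −((-0.128755) + (-0.254432) + (-0.128755) + (-0.285624) + (-0.254432) + (-0.128755)) = 1.180752 (working shown to 6 dp, full precision carried).
With S = 6 species, ln S = 1.791759, so J = 1.180752/1.791759 = 0.658990, i.e. 0.6590 to 4 decimal places.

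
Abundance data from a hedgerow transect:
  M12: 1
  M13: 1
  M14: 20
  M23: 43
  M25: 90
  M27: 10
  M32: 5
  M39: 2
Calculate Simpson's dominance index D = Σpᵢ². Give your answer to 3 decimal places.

Total N = 1+1+20+43+90+10+5+2 = 172, so the proportions are 0.00581, 0.00581, 0.11628, 0.25, 0.52326, 0.05814, 0.02907, 0.01163 (working shown to 5 dp, full precision carried).
D = 0.00581² + 0.00581² + 0.11628² + 0.25² + 0.52326² + 0.05814² + 0.02907² + 0.01163² = 0.00003 + 0.00003 + 0.01352 + 0.06250 + 0.27380 + 0.00338 + 0.00085 + 0.00014 = 0.35425.
To 3 decimal places, D = 0.354.

0.354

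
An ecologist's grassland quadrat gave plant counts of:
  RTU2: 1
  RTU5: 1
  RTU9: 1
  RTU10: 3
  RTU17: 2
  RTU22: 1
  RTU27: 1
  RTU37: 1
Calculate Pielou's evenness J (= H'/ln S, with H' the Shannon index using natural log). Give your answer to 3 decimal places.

Total N = 1+1+1+3+2+1+1+1 = 11, so the proportions are 0.09091, 0.09091, 0.09091, 0.27273, 0.18182, 0.09091, 0.09091, 0.09091 (working shown to 5 dp, full precision carried).
H' = −Σ pᵢ ln pᵢ = −((-0.21799) + (-0.21799) + (-0.21799) + (-0.35435) + (-0.30995) + (-0.21799) + (-0.21799) + (-0.21799)) = 1.97225.
With S = 8 species, ln S = 2.07944, so J = 1.97225/2.07944 = 0.94845, i.e. 0.948 to 3 decimal places.

0.948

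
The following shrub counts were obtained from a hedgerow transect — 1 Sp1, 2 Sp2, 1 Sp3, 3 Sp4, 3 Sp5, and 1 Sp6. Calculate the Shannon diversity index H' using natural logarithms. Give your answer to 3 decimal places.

1.673

Total N = 1+2+1+3+3+1 = 11, so the proportions are 0.09091, 0.18182, 0.09091, 0.27273, 0.27273, 0.09091 (working shown to 5 dp, full precision carried).
Each pᵢ ln pᵢ term: 0.09091×(-2.39790)=-0.21799, 0.18182×(-1.70475)=-0.30995, 0.09091×(-2.39790)=-0.21799, 0.27273×(-1.29928)=-0.35435, 0.27273×(-1.29928)=-0.35435, 0.09091×(-2.39790)=-0.21799.
Sum = -1.67263, so H' = 1.673.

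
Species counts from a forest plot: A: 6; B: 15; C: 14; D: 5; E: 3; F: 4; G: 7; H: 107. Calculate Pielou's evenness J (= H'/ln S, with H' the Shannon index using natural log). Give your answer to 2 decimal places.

Total N = 6+15+14+5+3+4+7+107 = 161, so the proportions are 0.0373, 0.0932, 0.087, 0.0311, 0.0186, 0.0248, 0.0435, 0.6646 (working shown to 4 dp, full precision carried).
H' = −Σ pᵢ ln pᵢ = −((-0.1226) + (-0.2211) + (-0.2124) + (-0.1078) + (-0.0742) + (-0.0918) + (-0.1363) + (-0.2715)) = 1.2378.
With S = 8 species, ln S = 2.0794, so J = 1.2378/2.0794 = 0.5953, i.e. 0.60 to 2 decimal places.

0.60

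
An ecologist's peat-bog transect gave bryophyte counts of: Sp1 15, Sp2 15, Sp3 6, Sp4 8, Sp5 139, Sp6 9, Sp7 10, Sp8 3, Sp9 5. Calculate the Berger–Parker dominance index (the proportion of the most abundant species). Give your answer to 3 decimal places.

Total N = 15+15+6+8+139+9+10+3+5 = 210, so the proportions are 0.07143, 0.07143, 0.02857, 0.0381, 0.6619, 0.04286, 0.04762, 0.01429, 0.02381 (working shown to 5 dp, full precision carried).
The largest proportion is 0.6619, i.e. d = 0.662 to 3 decimal places.

0.662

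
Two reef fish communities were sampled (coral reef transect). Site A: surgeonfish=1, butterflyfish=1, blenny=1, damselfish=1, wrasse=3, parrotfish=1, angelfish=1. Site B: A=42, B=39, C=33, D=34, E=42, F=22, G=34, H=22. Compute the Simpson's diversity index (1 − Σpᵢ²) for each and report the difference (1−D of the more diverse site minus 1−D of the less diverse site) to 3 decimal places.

Site A: N=9, proportions 0.11111, 0.11111, 0.11111, 0.11111, 0.33333, 0.11111, 0.11111, giving 1−D = 0.81481 (working shown to 5 dp, full precision carried).
Site B: N=268, proportions 0.15672, 0.14552, 0.12313, 0.12687, 0.15672, 0.08209, 0.12687, 0.08209, giving 1−D = 0.86887.
Difference = |0.81481 − 0.86887| = 0.05406, i.e. 0.054 to 3 decimal places.

0.054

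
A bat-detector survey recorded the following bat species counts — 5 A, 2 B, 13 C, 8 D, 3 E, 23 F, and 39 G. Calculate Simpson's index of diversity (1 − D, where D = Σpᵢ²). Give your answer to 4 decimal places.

0.7316

Total N = 5+2+13+8+3+23+39 = 93, so the proportions are 0.053763, 0.021505, 0.139785, 0.086022, 0.032258, 0.247312, 0.419355 (working shown to 6 dp, full precision carried).
D = 0.053763² + 0.021505² + 0.139785² + 0.086022² + 0.032258² + 0.247312² + 0.419355² = 0.002891 + 0.000462 + 0.019540 + 0.007400 + 0.001041 + 0.061163 + 0.175858 = 0.268355.
So 1 − D = 0.731645, i.e. 0.7316 to 4 decimal places.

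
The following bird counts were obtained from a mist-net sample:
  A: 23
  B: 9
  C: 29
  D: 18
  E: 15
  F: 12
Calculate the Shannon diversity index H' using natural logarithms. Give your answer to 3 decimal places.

Total N = 23+9+29+18+15+12 = 106, so the proportions are 0.21698, 0.08491, 0.27358, 0.16981, 0.14151, 0.11321 (working shown to 5 dp, full precision carried).
Each pᵢ ln pᵢ term: 0.21698×(-1.52794)=-0.33154, 0.08491×(-2.46621)=-0.20940, 0.27358×(-1.29614)=-0.35461, 0.16981×(-1.77307)=-0.30109, 0.14151×(-1.95539)=-0.27671, 0.11321×(-2.17853)=-0.24663.
Sum = -1.71996, so H' = 1.720.

1.720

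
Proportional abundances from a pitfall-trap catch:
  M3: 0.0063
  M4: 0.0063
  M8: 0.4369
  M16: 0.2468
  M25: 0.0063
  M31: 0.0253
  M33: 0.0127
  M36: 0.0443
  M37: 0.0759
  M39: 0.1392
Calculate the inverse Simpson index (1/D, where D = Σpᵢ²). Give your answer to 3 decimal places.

3.574

D = 0.0063² + 0.0063² + 0.4369² + 0.2468² + 0.0063² + 0.0253² + 0.0127² + 0.0443² + 0.0759² + 0.1392² = 0.0000397 + 0.0000397 + 0.1908816 + 0.0609102 + 0.0000397 + 0.0006401 + 0.0001613 + 0.0019625 + 0.0057608 + 0.0193766 = 0.2798122 (working shown to 7 dp, full precision carried).
So 1/D = 3.57383, i.e. 3.574 to 3 decimal places.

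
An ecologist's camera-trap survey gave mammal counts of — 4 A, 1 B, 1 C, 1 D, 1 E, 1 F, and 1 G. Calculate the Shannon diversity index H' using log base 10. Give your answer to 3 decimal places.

Total N = 4+1+1+1+1+1+1 = 10, so the proportions are 0.4, 0.1, 0.1, 0.1, 0.1, 0.1, 0.1 (working shown to 5 dp, full precision carried).
Each pᵢ log₁₀ pᵢ term: 0.4×(-0.39794)=-0.15918, 0.1×(-1.00000)=-0.10000, 0.1×(-1.00000)=-0.10000, 0.1×(-1.00000)=-0.10000, 0.1×(-1.00000)=-0.10000, 0.1×(-1.00000)=-0.10000, 0.1×(-1.00000)=-0.10000.
Sum = -0.75918, so H' = 0.759.

0.759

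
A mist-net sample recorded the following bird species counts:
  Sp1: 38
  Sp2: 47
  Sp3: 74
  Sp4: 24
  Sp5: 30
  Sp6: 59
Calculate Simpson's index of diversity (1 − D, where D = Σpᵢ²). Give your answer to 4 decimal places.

0.8096

Total N = 38+47+74+24+30+59 = 272, so the proportions are 0.139706, 0.172794, 0.272059, 0.088235, 0.110294, 0.216912 (working shown to 6 dp, full precision carried).
D = 0.139706² + 0.172794² + 0.272059² + 0.088235² + 0.110294² + 0.216912² = 0.019518 + 0.029858 + 0.074016 + 0.007785 + 0.012165 + 0.047051 = 0.190393.
So 1 − D = 0.809607, i.e. 0.8096 to 4 decimal places.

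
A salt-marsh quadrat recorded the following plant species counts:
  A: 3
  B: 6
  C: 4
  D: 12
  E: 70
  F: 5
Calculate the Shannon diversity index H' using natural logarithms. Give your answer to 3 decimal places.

Total N = 3+6+4+12+70+5 = 100, so the proportions are 0.03, 0.06, 0.04, 0.12, 0.7, 0.05 (working shown to 5 dp, full precision carried).
Each pᵢ ln pᵢ term: 0.03×(-3.50656)=-0.10520, 0.06×(-2.81341)=-0.16880, 0.04×(-3.21888)=-0.12876, 0.12×(-2.12026)=-0.25443, 0.7×(-0.35667)=-0.24967, 0.05×(-2.99573)=-0.14979.
Sum = -1.05665, so H' = 1.057.

1.057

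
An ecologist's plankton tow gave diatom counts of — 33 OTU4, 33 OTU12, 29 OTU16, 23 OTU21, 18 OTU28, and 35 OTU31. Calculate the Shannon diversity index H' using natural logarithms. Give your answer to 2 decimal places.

Total N = 33+33+29+23+18+35 = 171, so the proportions are 0.193, 0.193, 0.1696, 0.1345, 0.1053, 0.2047 (working shown to 4 dp, full precision carried).
Each pᵢ ln pᵢ term: 0.193×(-1.6452)=-0.3175, 0.193×(-1.6452)=-0.3175, 0.1696×(-1.7744)=-0.3009, 0.1345×(-2.0062)=-0.2698, 0.1053×(-2.2513)=-0.2370, 0.2047×(-1.5863)=-0.3247.
Sum = -1.7674, so H' = 1.77.

1.77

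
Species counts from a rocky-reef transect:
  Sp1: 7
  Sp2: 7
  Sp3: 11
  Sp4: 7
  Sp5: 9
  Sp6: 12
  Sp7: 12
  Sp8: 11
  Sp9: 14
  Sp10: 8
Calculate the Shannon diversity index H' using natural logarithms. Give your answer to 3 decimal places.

2.273

Total N = 7+7+11+7+9+12+12+11+14+8 = 98, so the proportions are 0.07143, 0.07143, 0.11224, 0.07143, 0.09184, 0.12245, 0.12245, 0.11224, 0.14286, 0.08163 (working shown to 5 dp, full precision carried).
Each pᵢ ln pᵢ term: 0.07143×(-2.63906)=-0.18850, 0.07143×(-2.63906)=-0.18850, 0.11224×(-2.18707)=-0.24549, 0.07143×(-2.63906)=-0.18850, 0.09184×(-2.38774)=-0.21928, 0.12245×(-2.10006)=-0.25715, 0.12245×(-2.10006)=-0.25715, 0.11224×(-2.18707)=-0.24549, 0.14286×(-1.94591)=-0.27799, 0.08163×(-2.50553)=-0.20453.
Sum = -2.27259, so H' = 2.273.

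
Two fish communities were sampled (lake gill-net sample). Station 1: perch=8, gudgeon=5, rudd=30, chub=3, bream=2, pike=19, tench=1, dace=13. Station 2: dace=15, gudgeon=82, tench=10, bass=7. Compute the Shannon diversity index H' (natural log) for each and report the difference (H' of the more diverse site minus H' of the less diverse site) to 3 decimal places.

Station 1: N=81, proportions 0.098765, 0.061728, 0.37037, 0.037037, 0.024691, 0.234568, 0.012346, 0.160494, giving H' = 1.669888 (working shown to 6 dp, full precision carried).
Station 2: N=114, proportions 0.131579, 0.719298, 0.087719, 0.061404, giving H' = 0.888664.
Difference = |1.669888 − 0.888664| = 0.781224, i.e. 0.781 to 3 decimal places.

0.781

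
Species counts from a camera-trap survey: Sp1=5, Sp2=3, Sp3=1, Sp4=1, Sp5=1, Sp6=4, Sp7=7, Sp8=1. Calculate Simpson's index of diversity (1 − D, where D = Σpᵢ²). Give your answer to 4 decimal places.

0.8053

Total N = 5+3+1+1+1+4+7+1 = 23, so the proportions are 0.217391, 0.130435, 0.043478, 0.043478, 0.043478, 0.173913, 0.304348, 0.043478 (working shown to 6 dp, full precision carried).
D = 0.217391² + 0.130435² + 0.043478² + 0.043478² + 0.043478² + 0.173913² + 0.304348² + 0.043478² = 0.047259 + 0.017013 + 0.001890 + 0.001890 + 0.001890 + 0.030246 + 0.092628 + 0.001890 = 0.194707.
So 1 − D = 0.805293, i.e. 0.8053 to 4 decimal places.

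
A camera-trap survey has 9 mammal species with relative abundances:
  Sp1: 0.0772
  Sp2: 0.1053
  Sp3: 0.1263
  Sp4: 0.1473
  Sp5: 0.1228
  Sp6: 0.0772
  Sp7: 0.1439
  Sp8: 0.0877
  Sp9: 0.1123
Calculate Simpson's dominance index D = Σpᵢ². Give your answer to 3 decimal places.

D = 0.0772² + 0.1053² + 0.1263² + 0.1473² + 0.1228² + 0.0772² + 0.1439² + 0.0877² + 0.1123² = 0.00596 + 0.01109 + 0.01595 + 0.02170 + 0.01508 + 0.00596 + 0.02071 + 0.00769 + 0.01261 = 0.11675 (working shown to 5 dp, full precision carried).
To 3 decimal places, D = 0.117.

0.117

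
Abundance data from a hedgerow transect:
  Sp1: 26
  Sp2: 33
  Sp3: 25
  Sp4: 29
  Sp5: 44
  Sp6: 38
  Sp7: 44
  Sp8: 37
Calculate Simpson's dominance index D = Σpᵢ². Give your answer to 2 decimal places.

0.13

Total N = 26+33+25+29+44+38+44+37 = 276, so the proportions are 0.0942, 0.1196, 0.0906, 0.1051, 0.1594, 0.1377, 0.1594, 0.1341 (working shown to 4 dp, full precision carried).
D = 0.0942² + 0.1196² + 0.0906² + 0.1051² + 0.1594² + 0.1377² + 0.1594² + 0.1341² = 0.0089 + 0.0143 + 0.0082 + 0.0110 + 0.0254 + 0.0190 + 0.0254 + 0.0180 = 0.1302.
To 2 decimal places, D = 0.13.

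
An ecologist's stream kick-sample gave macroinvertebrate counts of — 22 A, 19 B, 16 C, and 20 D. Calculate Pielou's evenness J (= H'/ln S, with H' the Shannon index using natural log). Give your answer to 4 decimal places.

Total N = 22+19+16+20 = 77, so the proportions are 0.285714, 0.246753, 0.207792, 0.25974 (working shown to 6 dp, full precision carried).
H' = −Σ pᵢ ln pᵢ = −((-0.357932) + (-0.345298) + (-0.326487) + (-0.350149)) = 1.379866.
With S = 4 species, ln S = 1.386294, so J = 1.379866/1.386294 = 0.995363, i.e. 0.9954 to 4 decimal places.

0.9954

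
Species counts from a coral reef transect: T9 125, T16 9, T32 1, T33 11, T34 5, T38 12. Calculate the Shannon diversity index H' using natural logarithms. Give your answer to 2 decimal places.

0.88

Total N = 125+9+1+11+5+12 = 163, so the proportions are 0.7669, 0.0552, 0.0061, 0.0675, 0.0307, 0.0736 (working shown to 4 dp, full precision carried).
Each pᵢ ln pᵢ term: 0.7669×(-0.2654)=-0.2036, 0.0552×(-2.8965)=-0.1599, 0.0061×(-5.0938)=-0.0313, 0.0675×(-2.6959)=-0.1819, 0.0307×(-3.4843)=-0.1069, 0.0736×(-2.6088)=-0.1921.
Sum = -0.8756, so H' = 0.88.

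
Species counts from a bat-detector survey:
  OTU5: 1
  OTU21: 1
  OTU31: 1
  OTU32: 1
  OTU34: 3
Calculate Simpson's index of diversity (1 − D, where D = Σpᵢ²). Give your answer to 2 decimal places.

0.73

Total N = 1+1+1+1+3 = 7, so the proportions are 0.1429, 0.1429, 0.1429, 0.1429, 0.4286 (working shown to 4 dp, full precision carried).
D = 0.1429² + 0.1429² + 0.1429² + 0.1429² + 0.4286² = 0.0204 + 0.0204 + 0.0204 + 0.0204 + 0.1837 = 0.2653.
So 1 − D = 0.7347, i.e. 0.73 to 2 decimal places.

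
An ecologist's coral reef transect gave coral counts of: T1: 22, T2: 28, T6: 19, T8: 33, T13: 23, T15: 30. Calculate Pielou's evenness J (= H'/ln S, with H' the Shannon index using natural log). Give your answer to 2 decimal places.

0.99

Total N = 22+28+19+33+23+30 = 155, so the proportions are 0.1419, 0.1806, 0.1226, 0.2129, 0.1484, 0.1935 (working shown to 4 dp, full precision carried).
H' = −Σ pᵢ ln pᵢ = −((-0.2771) + (-0.3091) + (-0.2573) + (-0.3293) + (-0.2831) + (-0.3179)) = 1.7738.
With S = 6 species, ln S = 1.7918, so J = 1.7738/1.7918 = 0.9900, i.e. 0.99 to 2 decimal places.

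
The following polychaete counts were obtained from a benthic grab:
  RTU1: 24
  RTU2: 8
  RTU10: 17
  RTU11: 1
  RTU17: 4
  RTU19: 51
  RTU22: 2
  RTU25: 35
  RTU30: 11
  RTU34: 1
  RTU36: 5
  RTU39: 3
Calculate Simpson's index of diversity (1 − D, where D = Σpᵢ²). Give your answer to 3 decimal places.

Total N = 24+8+17+1+4+51+2+35+11+1+5+3 = 162, so the proportions are 0.14815, 0.04938, 0.10494, 0.00617, 0.02469, 0.31481, 0.01235, 0.21605, 0.0679, 0.00617, 0.03086, 0.01852 (working shown to 5 dp, full precision carried).
D = 0.14815² + 0.04938² + 0.10494² + 0.00617² + 0.02469² + 0.31481² + 0.01235² + 0.21605² + 0.0679² + 0.00617² + 0.03086² + 0.01852² = 0.02195 + 0.00244 + 0.01101 + 0.00004 + 0.00061 + 0.09911 + 0.00015 + 0.04668 + 0.00461 + 0.00004 + 0.00095 + 0.00034 = 0.18793.
So 1 − D = 0.81207, i.e. 0.812 to 3 decimal places.

0.812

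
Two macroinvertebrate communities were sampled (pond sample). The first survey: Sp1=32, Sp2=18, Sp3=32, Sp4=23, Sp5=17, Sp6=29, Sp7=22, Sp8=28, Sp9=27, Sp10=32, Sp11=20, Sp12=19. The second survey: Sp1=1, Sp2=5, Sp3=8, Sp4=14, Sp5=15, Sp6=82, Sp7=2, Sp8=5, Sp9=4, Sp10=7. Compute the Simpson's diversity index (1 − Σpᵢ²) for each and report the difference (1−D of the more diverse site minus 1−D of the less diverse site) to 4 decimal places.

0.2710

The first survey: N=299, proportions 0.107023, 0.060201, 0.107023, 0.076923, 0.056856, 0.09699, 0.073579, 0.093645, 0.090301, 0.107023, 0.06689, 0.063545, giving 1−D = 0.912607 (working shown to 6 dp, full precision carried).
The second survey: N=143, proportions 0.006993, 0.034965, 0.055944, 0.097902, 0.104895, 0.573427, 0.013986, 0.034965, 0.027972, 0.048951, giving 1−D = 0.641596.
Difference = |0.912607 − 0.641596| = 0.271011, i.e. 0.2710 to 4 decimal places.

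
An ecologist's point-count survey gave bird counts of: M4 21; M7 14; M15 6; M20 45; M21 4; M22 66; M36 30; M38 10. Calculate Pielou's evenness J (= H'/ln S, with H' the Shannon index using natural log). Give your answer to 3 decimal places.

Total N = 21+14+6+45+4+66+30+10 = 196, so the proportions are 0.10714, 0.07143, 0.03061, 0.22959, 0.02041, 0.33673, 0.15306, 0.05102 (working shown to 5 dp, full precision carried).
H' = −Σ pᵢ ln pᵢ = −((-0.23931) + (-0.18850) + (-0.10673) + (-0.33783) + (-0.07942) + (-0.36652) + (-0.28728) + (-0.15181)) = 1.75742.
With S = 8 species, ln S = 2.07944, so J = 1.75742/2.07944 = 0.84514, i.e. 0.845 to 3 decimal places.

0.845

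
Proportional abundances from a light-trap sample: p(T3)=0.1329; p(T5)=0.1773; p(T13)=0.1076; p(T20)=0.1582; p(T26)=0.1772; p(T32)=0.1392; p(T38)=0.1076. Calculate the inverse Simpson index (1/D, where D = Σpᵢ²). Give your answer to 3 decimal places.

6.754

D = 0.1329² + 0.1773² + 0.1076² + 0.1582² + 0.1772² + 0.1392² + 0.1076² = 0.0176624 + 0.0314353 + 0.0115778 + 0.0250272 + 0.0313998 + 0.0193766 + 0.0115778 = 0.1480569 (working shown to 7 dp, full precision carried).
So 1/D = 6.75416, i.e. 6.754 to 3 decimal places.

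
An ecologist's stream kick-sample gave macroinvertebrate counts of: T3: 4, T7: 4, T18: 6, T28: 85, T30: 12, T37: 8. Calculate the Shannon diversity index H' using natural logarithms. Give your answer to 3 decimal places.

Total N = 4+4+6+85+12+8 = 119, so the proportions are 0.03361, 0.03361, 0.05042, 0.71429, 0.10084, 0.06723 (working shown to 5 dp, full precision carried).
Each pᵢ ln pᵢ term: 0.03361×(-3.39283)=-0.11404, 0.03361×(-3.39283)=-0.11404, 0.05042×(-2.98736)=-0.15062, 0.71429×(-0.33647)=-0.24034, 0.10084×(-2.29422)=-0.23135, 0.06723×(-2.69968)=-0.18149.
Sum = -1.03189, so H' = 1.032.

1.032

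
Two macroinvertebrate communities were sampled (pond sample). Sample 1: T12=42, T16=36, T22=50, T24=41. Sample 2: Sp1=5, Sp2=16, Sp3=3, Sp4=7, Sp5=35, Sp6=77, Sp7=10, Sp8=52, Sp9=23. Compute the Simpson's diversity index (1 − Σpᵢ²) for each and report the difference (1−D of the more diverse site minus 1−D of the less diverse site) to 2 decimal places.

Sample 1: N=169, proportions 0.24852, 0.21302, 0.29586, 0.2426, giving 1−D = 0.74647 (working shown to 5 dp, full precision carried).
Sample 2: N=228, proportions 0.02193, 0.07018, 0.01316, 0.0307, 0.15351, 0.33772, 0.04386, 0.22807, 0.10088, giving 1−D = 0.79174.
Difference = |0.74647 − 0.79174| = 0.04527, i.e. 0.05 to 2 decimal places.

0.05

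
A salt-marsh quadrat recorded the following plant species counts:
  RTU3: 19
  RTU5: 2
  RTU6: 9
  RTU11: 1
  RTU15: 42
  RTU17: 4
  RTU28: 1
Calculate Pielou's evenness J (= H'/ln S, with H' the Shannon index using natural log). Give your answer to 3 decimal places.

Total N = 19+2+9+1+42+4+1 = 78, so the proportions are 0.24359, 0.02564, 0.11538, 0.01282, 0.53846, 0.05128, 0.01282 (working shown to 5 dp, full precision carried).
H' = −Σ pᵢ ln pᵢ = −((-0.34401) + (-0.09394) + (-0.24917) + (-0.05586) + (-0.33333) + (-0.15233) + (-0.05586)) = 1.28449.
With S = 7 species, ln S = 1.94591, so J = 1.28449/1.94591 = 0.66010, i.e. 0.660 to 3 decimal places.

0.660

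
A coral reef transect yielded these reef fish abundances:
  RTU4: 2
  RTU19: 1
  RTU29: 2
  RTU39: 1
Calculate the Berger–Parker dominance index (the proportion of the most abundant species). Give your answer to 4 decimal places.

0.3333

Total N = 2+1+2+1 = 6, so the proportions are 0.333333, 0.166667, 0.333333, 0.166667 (working shown to 6 dp, full precision carried).
The largest proportion is 0.333333, i.e. d = 0.3333 to 4 decimal places.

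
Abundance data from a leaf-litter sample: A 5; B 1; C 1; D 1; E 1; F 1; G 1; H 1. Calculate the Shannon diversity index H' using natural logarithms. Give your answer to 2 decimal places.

1.81

Total N = 5+1+1+1+1+1+1+1 = 12, so the proportions are 0.4167, 0.0833, 0.0833, 0.0833, 0.0833, 0.0833, 0.0833, 0.0833 (working shown to 4 dp, full precision carried).
Each pᵢ ln pᵢ term: 0.4167×(-0.8755)=-0.3648, 0.0833×(-2.4849)=-0.2071, 0.0833×(-2.4849)=-0.2071, 0.0833×(-2.4849)=-0.2071, 0.0833×(-2.4849)=-0.2071, 0.0833×(-2.4849)=-0.2071, 0.0833×(-2.4849)=-0.2071, 0.0833×(-2.4849)=-0.2071.
Sum = -1.8143, so H' = 1.81.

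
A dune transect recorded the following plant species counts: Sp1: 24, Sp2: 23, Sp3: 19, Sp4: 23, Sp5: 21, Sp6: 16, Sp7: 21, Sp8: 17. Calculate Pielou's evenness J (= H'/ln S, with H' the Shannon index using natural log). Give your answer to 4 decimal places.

0.9956

Total N = 24+23+19+23+21+16+21+17 = 164, so the proportions are 0.146341, 0.140244, 0.115854, 0.140244, 0.128049, 0.097561, 0.128049, 0.103659 (working shown to 6 dp, full precision carried).
H' = −Σ pᵢ ln pᵢ = −((-0.281241) + (-0.275491) + (-0.249714) + (-0.275491) + (-0.263184) + (-0.227051) + (-0.263184) + (-0.234958)) = 2.070315.
With S = 8 species, ln S = 2.079442, so J = 2.070315/2.079442 = 0.995611, i.e. 0.9956 to 4 decimal places.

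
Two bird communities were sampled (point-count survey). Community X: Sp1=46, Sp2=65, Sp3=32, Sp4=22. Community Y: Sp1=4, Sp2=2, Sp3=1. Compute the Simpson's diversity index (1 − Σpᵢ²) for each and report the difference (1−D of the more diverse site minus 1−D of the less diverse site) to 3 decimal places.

Community X: N=165, proportions 0.27879, 0.39394, 0.19394, 0.13333, giving 1−D = 0.71170 (working shown to 5 dp, full precision carried).
Community Y: N=7, proportions 0.57143, 0.28571, 0.14286, giving 1−D = 0.57143.
Difference = |0.71170 − 0.57143| = 0.14027, i.e. 0.140 to 3 decimal places.

0.140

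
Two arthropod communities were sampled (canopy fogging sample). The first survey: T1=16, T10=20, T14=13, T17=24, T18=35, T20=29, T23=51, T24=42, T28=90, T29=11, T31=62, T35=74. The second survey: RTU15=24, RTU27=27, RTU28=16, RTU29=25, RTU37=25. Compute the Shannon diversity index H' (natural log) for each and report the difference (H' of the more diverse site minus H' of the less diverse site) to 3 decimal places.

The first survey: N=467, proportions 0.034261, 0.042827, 0.027837, 0.051392, 0.074946, 0.062099, 0.109208, 0.089936, 0.192719, 0.023555, 0.132762, 0.158458, giving H' = 2.293587 (working shown to 6 dp, full precision carried).
The second survey: N=117, proportions 0.205128, 0.230769, 0.136752, 0.213675, 0.213675, giving H' = 1.594942.
Difference = |2.293587 − 1.594942| = 0.698645, i.e. 0.699 to 3 decimal places.

0.699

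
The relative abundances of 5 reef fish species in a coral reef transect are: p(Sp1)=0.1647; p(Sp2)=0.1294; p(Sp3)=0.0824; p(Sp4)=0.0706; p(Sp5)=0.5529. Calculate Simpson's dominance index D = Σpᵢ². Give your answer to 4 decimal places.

D = 0.1647² + 0.1294² + 0.0824² + 0.0706² + 0.5529² = 0.027126 + 0.016744 + 0.006790 + 0.004984 + 0.305698 = 0.361343 (working shown to 6 dp, full precision carried).
To 4 decimal places, D = 0.3613.

0.3613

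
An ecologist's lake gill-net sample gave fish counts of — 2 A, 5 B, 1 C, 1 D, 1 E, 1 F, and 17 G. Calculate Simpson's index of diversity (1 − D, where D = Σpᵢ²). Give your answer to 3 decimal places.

Total N = 2+5+1+1+1+1+17 = 28, so the proportions are 0.07143, 0.17857, 0.03571, 0.03571, 0.03571, 0.03571, 0.60714 (working shown to 5 dp, full precision carried).
D = 0.07143² + 0.17857² + 0.03571² + 0.03571² + 0.03571² + 0.03571² + 0.60714² = 0.00510 + 0.03189 + 0.00128 + 0.00128 + 0.00128 + 0.00128 + 0.36862 = 0.41071.
So 1 − D = 0.58929, i.e. 0.589 to 3 decimal places.

0.589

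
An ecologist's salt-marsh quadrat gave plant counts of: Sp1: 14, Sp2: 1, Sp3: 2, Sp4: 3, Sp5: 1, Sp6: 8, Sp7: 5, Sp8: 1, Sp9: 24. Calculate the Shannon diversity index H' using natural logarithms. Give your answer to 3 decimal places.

1.661

Total N = 14+1+2+3+1+8+5+1+24 = 59, so the proportions are 0.23729, 0.01695, 0.0339, 0.05085, 0.01695, 0.13559, 0.08475, 0.01695, 0.40678 (working shown to 5 dp, full precision carried).
Each pᵢ ln pᵢ term: 0.23729×(-1.43848)=-0.34133, 0.01695×(-4.07754)=-0.06911, 0.0339×(-3.38439)=-0.11473, 0.05085×(-2.97893)=-0.15147, 0.01695×(-4.07754)=-0.06911, 0.13559×(-1.99810)=-0.27093, 0.08475×(-2.46810)=-0.20916, 0.01695×(-4.07754)=-0.06911, 0.40678×(-0.89948)=-0.36589.
Sum = -1.66084, so H' = 1.661.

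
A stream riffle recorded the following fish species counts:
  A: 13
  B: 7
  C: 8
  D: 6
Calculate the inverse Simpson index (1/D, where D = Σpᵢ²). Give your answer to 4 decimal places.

3.6352

Total N = 13+7+8+6 = 34, so the proportions are 0.38235294, 0.20588235, 0.23529412, 0.17647059 (working shown to 8 dp, full precision carried).
D = 0.38235294² + 0.20588235² + 0.23529412² + 0.17647059² = 0.14619377 + 0.04238754 + 0.05536332 + 0.03114187 = 0.27508651.
So 1/D = 3.635220, i.e. 3.6352 to 4 decimal places.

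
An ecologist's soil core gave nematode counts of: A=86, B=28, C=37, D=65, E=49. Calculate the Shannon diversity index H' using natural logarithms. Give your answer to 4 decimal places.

1.5344

Total N = 86+28+37+65+49 = 265, so the proportions are 0.324528, 0.10566, 0.139623, 0.245283, 0.184906 (working shown to 6 dp, full precision carried).
Each pᵢ ln pᵢ term: 0.324528×(-1.125383)=-0.365218, 0.10566×(-2.247525)=-0.237474, 0.139623×(-1.968812)=-0.274891, 0.245283×(-1.405343)=-0.344707, 0.184906×(-1.687910)=-0.312104.
Sum = -1.534394, so H' = 1.5344.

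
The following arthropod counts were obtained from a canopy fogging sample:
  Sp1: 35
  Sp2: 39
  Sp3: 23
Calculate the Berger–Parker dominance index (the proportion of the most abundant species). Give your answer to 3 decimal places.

0.402

Total N = 35+39+23 = 97, so the proportions are 0.36082, 0.40206, 0.23711 (working shown to 5 dp, full precision carried).
The largest proportion is 0.40206, i.e. d = 0.402 to 3 decimal places.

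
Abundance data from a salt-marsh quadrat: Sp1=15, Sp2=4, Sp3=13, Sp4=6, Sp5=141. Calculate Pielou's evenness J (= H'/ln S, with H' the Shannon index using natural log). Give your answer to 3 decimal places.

Total N = 15+4+13+6+141 = 179, so the proportions are 0.0838, 0.02235, 0.07263, 0.03352, 0.78771 (working shown to 5 dp, full precision carried).
H' = −Σ pᵢ ln pᵢ = −((-0.20777) + (-0.08494) + (-0.19046) + (-0.11382) + (-0.18797)) = 0.78495.
With S = 5 species, ln S = 1.60944, so J = 0.78495/1.60944 = 0.48772, i.e. 0.488 to 3 decimal places.

0.488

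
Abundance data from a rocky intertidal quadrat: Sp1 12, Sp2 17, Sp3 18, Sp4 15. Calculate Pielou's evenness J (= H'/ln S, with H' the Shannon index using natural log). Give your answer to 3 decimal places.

0.992

Total N = 12+17+18+15 = 62, so the proportions are 0.19355, 0.27419, 0.29032, 0.24194 (working shown to 5 dp, full precision carried).
H' = −Σ pᵢ ln pᵢ = −((-0.31785) + (-0.35478) + (-0.35906) + (-0.34333)) = 1.37502.
With S = 4 species, ln S = 1.38629, so J = 1.37502/1.38629 = 0.99187, i.e. 0.992 to 3 decimal places.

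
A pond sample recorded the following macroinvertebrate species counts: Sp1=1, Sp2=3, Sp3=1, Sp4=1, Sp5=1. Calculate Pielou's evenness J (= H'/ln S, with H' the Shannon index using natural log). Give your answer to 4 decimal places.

Total N = 1+3+1+1+1 = 7, so the proportions are 0.142857, 0.428571, 0.142857, 0.142857, 0.142857 (working shown to 6 dp, full precision carried).
H' = −Σ pᵢ ln pᵢ = −((-0.277987) + (-0.363128) + (-0.277987) + (-0.277987) + (-0.277987)) = 1.475076.
With S = 5 species, ln S = 1.609438, so J = 1.475076/1.609438 = 0.916516, i.e. 0.9165 to 4 decimal places.

0.9165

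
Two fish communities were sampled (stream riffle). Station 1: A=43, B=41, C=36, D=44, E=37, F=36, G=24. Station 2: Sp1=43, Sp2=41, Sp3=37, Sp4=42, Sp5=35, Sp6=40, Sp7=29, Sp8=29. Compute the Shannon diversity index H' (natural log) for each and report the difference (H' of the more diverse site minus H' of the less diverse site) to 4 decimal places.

Station 1: N=261, proportions 0.164751, 0.157088, 0.137931, 0.168582, 0.141762, 0.137931, 0.091954, giving H' = 1.930869 (working shown to 6 dp, full precision carried).
Station 2: N=296, proportions 0.14527, 0.138514, 0.125, 0.141892, 0.118243, 0.135135, 0.097973, 0.097973, giving H' = 2.069178.
Difference = |1.930869 − 2.069178| = 0.138309, i.e. 0.1383 to 4 decimal places.

0.1383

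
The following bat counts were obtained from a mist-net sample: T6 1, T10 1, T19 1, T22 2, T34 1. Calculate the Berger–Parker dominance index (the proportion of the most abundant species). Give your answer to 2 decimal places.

Total N = 1+1+1+2+1 = 6, so the proportions are 0.1667, 0.1667, 0.1667, 0.3333, 0.1667 (working shown to 4 dp, full precision carried).
The largest proportion is 0.3333, i.e. d = 0.33 to 2 decimal places.

0.33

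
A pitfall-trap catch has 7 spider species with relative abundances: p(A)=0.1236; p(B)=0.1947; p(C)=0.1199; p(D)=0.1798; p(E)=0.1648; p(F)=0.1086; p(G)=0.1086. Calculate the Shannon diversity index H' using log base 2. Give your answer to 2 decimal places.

2.77

Each pᵢ log₂ pᵢ term (working shown to 4 dp, full precision carried): 0.1236×(-3.0162)=-0.3728, 0.1947×(-2.3607)=-0.4596, 0.1199×(-3.0601)=-0.3669, 0.1798×(-2.4755)=-0.4451, 0.1648×(-2.6012)=-0.4287, 0.1086×(-3.2029)=-0.3478, 0.1086×(-3.2029)=-0.3478.
Sum = -2.7688, so H' = 2.77.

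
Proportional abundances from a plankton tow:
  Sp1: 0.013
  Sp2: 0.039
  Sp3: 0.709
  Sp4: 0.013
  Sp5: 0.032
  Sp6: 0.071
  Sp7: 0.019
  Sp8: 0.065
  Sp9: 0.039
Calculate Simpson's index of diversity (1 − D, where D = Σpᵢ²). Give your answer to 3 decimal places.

D = 0.013² + 0.039² + 0.709² + 0.013² + 0.032² + 0.071² + 0.019² + 0.065² + 0.039² = 0.00017 + 0.00152 + 0.50268 + 0.00017 + 0.00102 + 0.00504 + 0.00036 + 0.00423 + 0.00152 = 0.51671 (working shown to 5 dp, full precision carried).
So 1 − D = 0.48329, i.e. 0.483 to 3 decimal places.

0.483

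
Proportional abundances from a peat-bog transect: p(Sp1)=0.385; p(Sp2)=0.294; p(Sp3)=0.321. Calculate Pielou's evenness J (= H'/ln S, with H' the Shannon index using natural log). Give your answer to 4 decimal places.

0.9941

H' = −Σ pᵢ ln pᵢ = −((-0.367487) + (-0.359908) + (-0.364757)) = 1.092152 (working shown to 6 dp, full precision carried).
With S = 3 species, ln S = 1.098612, so J = 1.092152/1.098612 = 0.994119, i.e. 0.9941 to 4 decimal places.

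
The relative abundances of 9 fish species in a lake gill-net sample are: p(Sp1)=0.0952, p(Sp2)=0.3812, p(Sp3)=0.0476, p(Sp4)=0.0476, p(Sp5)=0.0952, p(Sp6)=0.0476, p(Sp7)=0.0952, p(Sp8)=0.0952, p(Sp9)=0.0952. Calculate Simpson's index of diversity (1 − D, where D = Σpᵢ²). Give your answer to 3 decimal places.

D = 0.0952² + 0.3812² + 0.0476² + 0.0476² + 0.0952² + 0.0476² + 0.0952² + 0.0952² + 0.0952² = 0.00906 + 0.14531 + 0.00227 + 0.00227 + 0.00906 + 0.00227 + 0.00906 + 0.00906 + 0.00906 = 0.19743 (working shown to 5 dp, full precision carried).
So 1 − D = 0.80257, i.e. 0.803 to 3 decimal places.

0.803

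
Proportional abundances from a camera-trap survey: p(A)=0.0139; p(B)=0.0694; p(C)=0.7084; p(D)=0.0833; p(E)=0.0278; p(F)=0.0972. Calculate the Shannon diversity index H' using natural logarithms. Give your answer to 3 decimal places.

Each pᵢ ln pᵢ term (working shown to 5 dp, full precision carried): 0.0139×(-4.27587)=-0.05943, 0.0694×(-2.66787)=-0.18515, 0.7084×(-0.34475)=-0.24422, 0.0833×(-2.48531)=-0.20703, 0.0278×(-3.58272)=-0.09960, 0.0972×(-2.33098)=-0.22657.
Sum = -1.02200, so H' = 1.022.

1.022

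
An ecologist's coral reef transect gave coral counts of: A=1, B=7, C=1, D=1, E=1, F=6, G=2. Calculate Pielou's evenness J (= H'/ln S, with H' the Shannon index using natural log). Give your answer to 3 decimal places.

Total N = 1+7+1+1+1+6+2 = 19, so the proportions are 0.05263, 0.36842, 0.05263, 0.05263, 0.05263, 0.31579, 0.10526 (working shown to 5 dp, full precision carried).
H' = −Σ pᵢ ln pᵢ = −((-0.15497) + (-0.36788) + (-0.15497) + (-0.15497) + (-0.15497) + (-0.36400) + (-0.23698)) = 1.58874.
With S = 7 species, ln S = 1.94591, so J = 1.58874/1.94591 = 0.81645, i.e. 0.816 to 3 decimal places.

0.816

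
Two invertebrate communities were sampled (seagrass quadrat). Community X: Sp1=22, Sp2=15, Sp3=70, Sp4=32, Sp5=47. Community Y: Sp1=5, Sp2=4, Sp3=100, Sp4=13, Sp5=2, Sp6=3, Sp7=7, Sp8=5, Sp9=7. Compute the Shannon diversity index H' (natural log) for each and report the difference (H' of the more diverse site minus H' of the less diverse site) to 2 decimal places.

Community X: N=186, proportions 0.1183, 0.0806, 0.3763, 0.172, 0.2527, giving H' = 1.4737 (working shown to 4 dp, full precision carried).
Community Y: N=146, proportions 0.0342, 0.0274, 0.6849, 0.089, 0.0137, 0.0205, 0.0479, 0.0342, 0.0479, giving H' = 1.2341.
Difference = |1.4737 − 1.2341| = 0.2396, i.e. 0.24 to 2 decimal places.

0.24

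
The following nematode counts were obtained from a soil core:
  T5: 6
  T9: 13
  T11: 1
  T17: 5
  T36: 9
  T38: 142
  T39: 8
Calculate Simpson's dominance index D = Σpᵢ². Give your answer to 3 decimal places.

Total N = 6+13+1+5+9+142+8 = 184, so the proportions are 0.03261, 0.07065, 0.00543, 0.02717, 0.04891, 0.77174, 0.04348 (working shown to 5 dp, full precision carried).
D = 0.03261² + 0.07065² + 0.00543² + 0.02717² + 0.04891² + 0.77174² + 0.04348² = 0.00106 + 0.00499 + 0.00003 + 0.00074 + 0.00239 + 0.59558 + 0.00189 = 0.60669.
To 3 decimal places, D = 0.607.

0.607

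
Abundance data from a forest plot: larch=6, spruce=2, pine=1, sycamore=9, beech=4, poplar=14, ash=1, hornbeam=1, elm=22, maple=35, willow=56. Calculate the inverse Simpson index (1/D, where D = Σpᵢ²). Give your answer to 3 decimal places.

Total N = 6+2+1+9+4+14+1+1+22+35+56 = 151, so the proportions are 0.0397351, 0.013245, 0.0066225, 0.0596026, 0.0264901, 0.0927152, 0.0066225, 0.0066225, 0.1456954, 0.2317881, 0.3708609 (working shown to 7 dp, full precision carried).
D = 0.0397351² + 0.013245² + 0.0066225² + 0.0596026² + 0.0264901² + 0.0927152² + 0.0066225² + 0.0066225² + 0.1456954² + 0.2317881² + 0.3708609² = 0.0015789 + 0.0001754 + 0.0000439 + 0.0035525 + 0.0007017 + 0.0085961 + 0.0000439 + 0.0000439 + 0.0212271 + 0.0537257 + 0.1375378 = 0.2272269.
So 1/D = 4.40089, i.e. 4.401 to 3 decimal places.

4.401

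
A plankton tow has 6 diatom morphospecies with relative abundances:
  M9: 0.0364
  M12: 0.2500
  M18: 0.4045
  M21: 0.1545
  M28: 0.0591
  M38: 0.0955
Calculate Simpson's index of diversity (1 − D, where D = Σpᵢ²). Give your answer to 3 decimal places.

0.736

D = 0.0364² + 0.25² + 0.4045² + 0.1545² + 0.0591² + 0.0955² = 0.00132 + 0.06250 + 0.16362 + 0.02387 + 0.00349 + 0.00912 = 0.26393 (working shown to 5 dp, full precision carried).
So 1 − D = 0.73607, i.e. 0.736 to 3 decimal places.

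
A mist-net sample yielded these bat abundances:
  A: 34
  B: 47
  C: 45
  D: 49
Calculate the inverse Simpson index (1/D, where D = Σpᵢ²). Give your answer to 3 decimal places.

Total N = 34+47+45+49 = 175, so the proportions are 0.1942857, 0.2685714, 0.2571429, 0.28 (working shown to 7 dp, full precision carried).
D = 0.1942857² + 0.2685714² + 0.2571429² + 0.28² = 0.0377469 + 0.0721306 + 0.0661224 + 0.0784000 = 0.2544000.
So 1/D = 3.93082, i.e. 3.931 to 3 decimal places.

3.931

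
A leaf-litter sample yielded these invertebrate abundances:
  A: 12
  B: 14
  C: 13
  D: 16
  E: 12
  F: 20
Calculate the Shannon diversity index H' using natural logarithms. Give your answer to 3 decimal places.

Total N = 12+14+13+16+12+20 = 87, so the proportions are 0.13793, 0.16092, 0.14943, 0.18391, 0.13793, 0.22989 (working shown to 5 dp, full precision carried).
Each pᵢ ln pᵢ term: 0.13793×(-1.98100)=-0.27324, 0.16092×(-1.82685)=-0.29398, 0.14943×(-1.90096)=-0.28405, 0.18391×(-1.69332)=-0.31142, 0.13793×(-1.98100)=-0.27324, 0.22989×(-1.47018)=-0.33797.
Sum = -1.77390, so H' = 1.774.

1.774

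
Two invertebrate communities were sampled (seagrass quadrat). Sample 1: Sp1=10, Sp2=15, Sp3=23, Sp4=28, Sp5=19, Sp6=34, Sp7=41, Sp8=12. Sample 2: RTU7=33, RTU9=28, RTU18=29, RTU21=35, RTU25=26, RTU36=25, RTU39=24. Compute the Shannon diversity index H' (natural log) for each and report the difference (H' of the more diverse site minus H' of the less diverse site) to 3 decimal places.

Sample 1: N=182, proportions 0.05495, 0.08242, 0.12637, 0.15385, 0.1044, 0.18681, 0.22527, 0.06593, giving H' = 1.97884 (working shown to 5 dp, full precision carried).
Sample 2: N=200, proportions 0.165, 0.14, 0.145, 0.175, 0.13, 0.125, 0.12, giving H' = 1.93716.
Difference = |1.97884 − 1.93716| = 0.04168, i.e. 0.042 to 3 decimal places.

0.042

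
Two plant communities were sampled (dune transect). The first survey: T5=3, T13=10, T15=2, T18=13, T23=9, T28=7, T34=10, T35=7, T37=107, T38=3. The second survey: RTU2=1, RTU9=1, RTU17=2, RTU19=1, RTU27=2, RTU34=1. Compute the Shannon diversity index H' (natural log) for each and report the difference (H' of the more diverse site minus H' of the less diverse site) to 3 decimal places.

0.301

The first survey: N=171, proportions 0.01754, 0.05848, 0.0117, 0.07602, 0.05263, 0.04094, 0.05848, 0.04094, 0.62573, 0.01754, giving H' = 1.43181 (working shown to 5 dp, full precision carried).
The second survey: N=8, proportions 0.125, 0.125, 0.25, 0.125, 0.25, 0.125, giving H' = 1.73287.
Difference = |1.43181 − 1.73287| = 0.30106, i.e. 0.301 to 3 decimal places.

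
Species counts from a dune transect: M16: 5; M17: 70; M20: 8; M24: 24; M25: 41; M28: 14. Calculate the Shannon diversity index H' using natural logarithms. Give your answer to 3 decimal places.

1.461

Total N = 5+70+8+24+41+14 = 162, so the proportions are 0.03086, 0.4321, 0.04938, 0.14815, 0.25309, 0.08642 (working shown to 5 dp, full precision carried).
Each pᵢ ln pᵢ term: 0.03086×(-3.47816)=-0.10735, 0.4321×(-0.83910)=-0.36257, 0.04938×(-3.00815)=-0.14855, 0.14815×(-1.90954)=-0.28290, 0.25309×(-1.37402)=-0.34775, 0.08642×(-2.44854)=-0.21160.
Sum = -1.46072, so H' = 1.461.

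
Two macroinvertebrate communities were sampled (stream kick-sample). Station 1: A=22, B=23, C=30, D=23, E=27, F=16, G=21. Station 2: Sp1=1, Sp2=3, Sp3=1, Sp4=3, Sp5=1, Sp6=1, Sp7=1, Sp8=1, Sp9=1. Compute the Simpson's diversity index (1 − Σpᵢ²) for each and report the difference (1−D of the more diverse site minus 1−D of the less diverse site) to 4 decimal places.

Station 1: N=162, proportions 0.135802, 0.141975, 0.185185, 0.141975, 0.166667, 0.098765, 0.12963, giving 1−D = 0.852614 (working shown to 6 dp, full precision carried).
Station 2: N=13, proportions 0.076923, 0.230769, 0.076923, 0.230769, 0.076923, 0.076923, 0.076923, 0.076923, 0.076923, giving 1−D = 0.852071.
Difference = |0.852614 − 0.852071| = 0.000543, i.e. 0.0005 to 4 decimal places.

0.0005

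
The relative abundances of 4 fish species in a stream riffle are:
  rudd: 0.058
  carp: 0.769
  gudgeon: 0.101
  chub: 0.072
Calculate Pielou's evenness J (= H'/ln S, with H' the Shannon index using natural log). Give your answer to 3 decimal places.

H' = −Σ pᵢ ln pᵢ = −((-0.16514) + (-0.20199) + (-0.23156) + (-0.18944)) = 0.78813 (working shown to 5 dp, full precision carried).
With S = 4 species, ln S = 1.38629, so J = 0.78813/1.38629 = 0.56851, i.e. 0.569 to 3 decimal places.

0.569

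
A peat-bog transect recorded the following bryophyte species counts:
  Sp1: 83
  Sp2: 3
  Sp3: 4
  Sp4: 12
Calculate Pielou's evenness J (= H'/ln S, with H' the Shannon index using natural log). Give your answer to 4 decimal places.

0.4690

Total N = 83+3+4+12 = 102, so the proportions are 0.813725, 0.029412, 0.039216, 0.117647 (working shown to 6 dp, full precision carried).
H' = −Σ pᵢ ln pᵢ = −((-0.167735) + (-0.103716) + (-0.127007) + (-0.251772)) = 0.650231.
With S = 4 species, ln S = 1.386294, so J = 0.650231/1.386294 = 0.469043, i.e. 0.4690 to 4 decimal places.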